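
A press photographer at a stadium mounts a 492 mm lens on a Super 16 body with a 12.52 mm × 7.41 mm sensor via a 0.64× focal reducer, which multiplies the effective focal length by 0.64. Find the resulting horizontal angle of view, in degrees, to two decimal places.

2.28°

Effective focal length f = 492 × 0.64 = 314.88 mm.
α = 2·arctan(12.52 / (2 × 314.88)) = 2·arctan(0.01988) ≈ 2.2778°.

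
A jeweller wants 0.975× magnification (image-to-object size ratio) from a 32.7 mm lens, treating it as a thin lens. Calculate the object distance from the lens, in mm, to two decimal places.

66.24 mm

With m = dᵢ/dₒ and 1/f = 1/dₒ + 1/dᵢ, substituting dᵢ = m·dₒ gives 1/f = (1 + 1/m)/dₒ, hence dₒ = f·(1 + 1/m).
dₒ = 32.7 × (1 + 1/0.975) = 32.7 × 2.02564 ≈ 66.238 mm.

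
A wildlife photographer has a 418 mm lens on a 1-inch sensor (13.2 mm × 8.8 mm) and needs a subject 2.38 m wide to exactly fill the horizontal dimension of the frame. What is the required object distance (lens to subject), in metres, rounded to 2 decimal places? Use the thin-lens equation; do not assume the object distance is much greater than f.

75.78 m

W: 2.38 m = 2380 mm.
Magnification m = w/W = dᵢ/dₒ; combined with 1/f = 1/dₒ + 1/dᵢ this gives dₒ = f·(1 + W/w).
dₒ = 418 mm × (1 + 2380/13.2) = 418 × 181.3030 ≈ 75784.667 mm = 75.7847 m.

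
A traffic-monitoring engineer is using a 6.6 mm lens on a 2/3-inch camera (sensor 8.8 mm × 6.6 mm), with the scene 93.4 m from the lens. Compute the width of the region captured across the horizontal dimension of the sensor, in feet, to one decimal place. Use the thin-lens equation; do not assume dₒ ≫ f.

408.5 ft

dₒ: 93.4 m = 93400 mm.
Similar triangles through the lens centre give W/dₒ = w/dᵢ; with 1/f = 1/dₒ + 1/dᵢ this gives W = w·(dₒ − f)/f.
W = 8.8 mm × (93400 − 6.6) / 6.6 = 8.8 × 14150.5152 ≈ 124524.533 mm = 124524.533/304.8 ft = 408.545 ft.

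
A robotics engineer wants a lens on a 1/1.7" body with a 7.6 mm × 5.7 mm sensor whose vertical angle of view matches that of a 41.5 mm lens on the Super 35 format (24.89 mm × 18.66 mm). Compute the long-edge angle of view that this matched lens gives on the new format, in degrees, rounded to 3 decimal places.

Equal vertical AOV ⇒ f₂ = f₁ · 5.7/18.66 = 41.5 × 0.30547 ≈ 12.6768 mm.
Long-edge AOV on the new format = 2·arctan(7.6 / (2 × 12.6768)) = 2·arctan(0.29976) ≈ 33.3732°.

33.373°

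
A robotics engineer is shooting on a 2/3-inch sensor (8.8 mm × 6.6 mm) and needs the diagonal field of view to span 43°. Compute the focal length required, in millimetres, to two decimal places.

Sensor diagonal = √(8.8² + 6.6²) = √121.0000 ≈ 11.0000 mm.
From α = 2·arctan(d/2f) we get f = d / (2·tan(α/2)).
With d = 11.0000 mm and α/2 = 21.5°, tan(α/2) ≈ 0.39391, so f ≈ 11.0000 / 0.78782 ≈ 13.9626 mm.

13.96 mm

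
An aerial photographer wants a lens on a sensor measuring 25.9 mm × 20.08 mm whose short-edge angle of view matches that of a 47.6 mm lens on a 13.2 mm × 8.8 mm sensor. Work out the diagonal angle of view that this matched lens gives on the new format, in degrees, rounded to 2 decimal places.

Equal short-edge AOV ⇒ f₂ = f₁ · 20.08/8.8 = 47.6 × 2.28182 ≈ 108.6145 mm.
Sensor diagonal = √(25.9² + 20.08²) = √1074.0164 ≈ 32.7722 mm.
Diagonal AOV on the new format = 2·arctan(32.7722 / (2 × 108.6145)) = 2·arctan(0.15086) ≈ 17.1584°.

17.16°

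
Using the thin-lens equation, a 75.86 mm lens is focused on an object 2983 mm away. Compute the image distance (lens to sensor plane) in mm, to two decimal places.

1/dᵢ = 1/f − 1/dₒ = 1/75.86 − 1/2983 = 0.0128469 mm⁻¹.
dᵢ = 1/0.0128469 ≈ 77.8395 mm.

77.84 mm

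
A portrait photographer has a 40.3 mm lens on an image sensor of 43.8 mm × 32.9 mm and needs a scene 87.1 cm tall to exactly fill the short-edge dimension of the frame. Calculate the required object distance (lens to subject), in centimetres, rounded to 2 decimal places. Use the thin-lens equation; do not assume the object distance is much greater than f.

W: 87.1 cm = 871 mm.
Magnification m = h/W = dᵢ/dₒ; combined with 1/f = 1/dₒ + 1/dᵢ this gives dₒ = f·(1 + W/h).
dₒ = 40.3 mm × (1 + 871/32.9) = 40.3 × 27.4742 ≈ 1107.209 mm = 110.721 cm.

110.72 cm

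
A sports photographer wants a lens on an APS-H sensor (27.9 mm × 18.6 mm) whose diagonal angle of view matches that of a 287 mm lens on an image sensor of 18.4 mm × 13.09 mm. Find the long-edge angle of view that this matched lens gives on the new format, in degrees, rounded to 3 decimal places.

3.750°

Sensor diagonal = √(18.4² + 13.09²) = √509.9081 ≈ 22.5811 mm.
Sensor diagonal = √(27.9² + 18.6²) = √1124.3700 ≈ 33.5316 mm.
Equal diagonal AOV ⇒ f₂ = f₁ · 33.5316/22.5811 = 287 × 1.48494 ≈ 426.1775 mm.
Long-edge AOV on the new format = 2·arctan(27.9 / (2 × 426.1775)) = 2·arctan(0.03273) ≈ 3.7496°.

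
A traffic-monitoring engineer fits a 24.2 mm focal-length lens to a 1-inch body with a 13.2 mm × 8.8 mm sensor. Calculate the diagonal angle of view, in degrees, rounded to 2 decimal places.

Sensor diagonal = √(13.2² + 8.8²) = √251.6800 ≈ 15.8644 mm.
Angle of view α = 2·arctan(d/2f) with d = 15.8644 mm and f = 24.2 mm.
d/2f = 0.32778; arctan(0.32778) ≈ 18.1480°, so α ≈ 36.2959°.

36.30°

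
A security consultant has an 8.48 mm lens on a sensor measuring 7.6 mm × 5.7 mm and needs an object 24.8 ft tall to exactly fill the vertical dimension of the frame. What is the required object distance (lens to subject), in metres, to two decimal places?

W: 24.8 ft × 304.8 mm/ft = 7559.04 mm.
Magnification m = h/W = dᵢ/dₒ; combined with 1/f = 1/dₒ + 1/dᵢ this gives dₒ = f·(1 + W/h).
dₒ = 8.48 mm × (1 + 7559.04/5.7) = 8.48 × 1327.1473 ≈ 11254.209 mm = 11.2542 m.

11.25 m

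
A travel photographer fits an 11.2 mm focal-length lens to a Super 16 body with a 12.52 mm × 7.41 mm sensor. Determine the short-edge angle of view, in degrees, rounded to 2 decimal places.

36.61°

Angle of view α = 2·arctan(h/2f) with h = 7.41 mm and f = 11.2 mm.
h/2f = 0.33080; arctan(0.33080) ≈ 18.3044°, so α ≈ 36.6088°.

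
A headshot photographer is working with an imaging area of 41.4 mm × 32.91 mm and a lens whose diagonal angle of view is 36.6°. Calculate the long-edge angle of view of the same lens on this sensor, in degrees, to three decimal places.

29.029°

Sensor diagonal = √(41.4² + 32.91²) = √2797.0281 ≈ 52.8869 mm.
From the diagonal AOV: f = 52.8869 / (2·tan(18.3°)) = 52.8869 / 0.66144 ≈ 79.9577 mm.
Long-edge AOV = 2·arctan(41.4 / (2 × 79.9577)) = 2·arctan(0.25889) ≈ 29.0289°.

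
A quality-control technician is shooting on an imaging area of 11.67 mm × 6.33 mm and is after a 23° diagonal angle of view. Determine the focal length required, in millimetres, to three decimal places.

32.627 mm

Sensor diagonal = √(11.67² + 6.33²) = √176.2578 ≈ 13.2762 mm.
From α = 2·arctan(d/2f) we get f = d / (2·tan(α/2)).
With d = 13.2762 mm and α/2 = 11.5°, tan(α/2) ≈ 0.20345, so f ≈ 13.2762 / 0.40690 ≈ 32.6273 mm.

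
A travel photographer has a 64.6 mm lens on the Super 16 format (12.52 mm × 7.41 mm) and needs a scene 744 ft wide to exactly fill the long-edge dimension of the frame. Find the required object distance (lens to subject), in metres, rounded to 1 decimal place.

1170.1 m

W: 744 ft × 304.8 mm/ft = 226771.19 mm.
Magnification m = w/W = dᵢ/dₒ; combined with 1/f = 1/dₒ + 1/dᵢ this gives dₒ = f·(1 + W/w).
dₒ = 64.6 mm × (1 + 226771/12.52) = 64.6 × 18113.7151 ≈ 1170145.994 mm = 1170.15 m.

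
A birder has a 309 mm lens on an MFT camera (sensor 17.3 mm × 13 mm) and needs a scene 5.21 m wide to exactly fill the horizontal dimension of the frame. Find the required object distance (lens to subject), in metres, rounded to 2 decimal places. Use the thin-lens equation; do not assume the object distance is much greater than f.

W: 5.21 m = 5210 mm.
Magnification m = w/W = dᵢ/dₒ; combined with 1/f = 1/dₒ + 1/dᵢ this gives dₒ = f·(1 + W/w).
dₒ = 309 mm × (1 + 5210/17.3) = 309 × 302.1561 ≈ 93366.225 mm = 93.3662 m.

93.37 m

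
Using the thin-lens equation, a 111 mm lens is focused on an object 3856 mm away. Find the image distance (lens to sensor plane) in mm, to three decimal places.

1/dᵢ = 1/f − 1/dₒ = 1/111 − 1/3856 = 0.0087497 mm⁻¹.
dᵢ = 1/0.0087497 ≈ 114.2900 mm.

114.290 mm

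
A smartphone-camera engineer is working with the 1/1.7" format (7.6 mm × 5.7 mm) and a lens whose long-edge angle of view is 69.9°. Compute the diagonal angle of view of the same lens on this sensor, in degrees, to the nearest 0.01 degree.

From the long-edge AOV: f = 7.6 / (2·tan(34.95°)) = 7.6 / 1.39782 ≈ 5.4371 mm.
Sensor diagonal = √(7.6² + 5.7²) = √90.2500 ≈ 9.5000 mm.
Diagonal AOV = 2·arctan(9.5000 / (2 × 5.4371)) = 2·arctan(0.87363) ≈ 82.2832°.

82.28°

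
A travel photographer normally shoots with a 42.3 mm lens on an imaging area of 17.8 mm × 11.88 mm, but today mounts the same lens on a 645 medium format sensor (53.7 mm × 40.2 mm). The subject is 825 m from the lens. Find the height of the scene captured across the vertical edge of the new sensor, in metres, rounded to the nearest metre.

784 m

The focal length stays 42.3 mm; the relevant sensor dimension is now h = 40.2 mm. Object distance dₒ = 825 m = 825000 mm.
Thin-lens field height W = h·(dₒ − f)/f = 40.2 × (825000 − 42.3)/42.3 ≈ 784002.353 mm = 784.002 m.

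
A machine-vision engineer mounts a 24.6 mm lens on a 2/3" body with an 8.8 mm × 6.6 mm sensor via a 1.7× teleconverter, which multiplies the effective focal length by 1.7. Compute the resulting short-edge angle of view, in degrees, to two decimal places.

9.02°

Effective focal length f = 24.6 × 1.7 = 41.82 mm.
α = 2·arctan(6.6 / (2 × 41.82)) = 2·arctan(0.07891) ≈ 9.0237°.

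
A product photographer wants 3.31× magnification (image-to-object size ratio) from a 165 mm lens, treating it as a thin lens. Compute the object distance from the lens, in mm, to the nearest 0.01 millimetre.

214.85 mm

With m = dᵢ/dₒ and 1/f = 1/dₒ + 1/dᵢ, substituting dᵢ = m·dₒ gives 1/f = (1 + 1/m)/dₒ, hence dₒ = f·(1 + 1/m).
dₒ = 165 × (1 + 1/3.31) = 165 × 1.30211 ≈ 214.849 mm.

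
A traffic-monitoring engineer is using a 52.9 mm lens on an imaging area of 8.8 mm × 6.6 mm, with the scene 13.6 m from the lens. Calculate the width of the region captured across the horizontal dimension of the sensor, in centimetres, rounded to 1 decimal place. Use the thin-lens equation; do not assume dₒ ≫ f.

225.4 cm

dₒ: 13.6 m = 13600 mm.
Similar triangles through the lens centre give W/dₒ = w/dᵢ; with 1/f = 1/dₒ + 1/dᵢ this gives W = w·(dₒ − f)/f.
W = 8.8 mm × (13600 − 52.9) / 52.9 = 8.8 × 256.0888 ≈ 2253.582 mm = 225.358 cm.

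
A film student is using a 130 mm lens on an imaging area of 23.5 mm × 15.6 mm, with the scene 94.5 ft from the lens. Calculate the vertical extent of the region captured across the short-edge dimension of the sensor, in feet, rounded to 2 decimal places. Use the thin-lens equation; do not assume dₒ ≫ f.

dₒ: 94.5 ft × 304.8 mm/ft = 28803.60 mm.
Similar triangles through the lens centre give W/dₒ = h/dᵢ; with 1/f = 1/dₒ + 1/dᵢ this gives W = h·(dₒ − f)/f.
W = 15.6 mm × (28803.6 − 130) / 130 = 15.6 × 220.5661 ≈ 3440.832 mm = 3440.832/304.8 ft = 11.2888 ft.

11.29 ft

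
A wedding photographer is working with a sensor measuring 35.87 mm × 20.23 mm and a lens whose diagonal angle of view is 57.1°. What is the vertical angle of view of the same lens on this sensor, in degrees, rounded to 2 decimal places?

Sensor diagonal = √(35.87² + 20.23²) = √1695.9098 ≈ 41.1814 mm.
From the diagonal AOV: f = 41.1814 / (2·tan(28.55°)) = 41.1814 / 1.08817 ≈ 37.8446 mm.
Vertical AOV = 2·arctan(20.23 / (2 × 37.8446)) = 2·arctan(0.26728) ≈ 29.9282°.

29.93°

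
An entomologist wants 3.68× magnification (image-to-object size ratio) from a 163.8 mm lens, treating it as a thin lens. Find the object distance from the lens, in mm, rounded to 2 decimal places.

With m = dᵢ/dₒ and 1/f = 1/dₒ + 1/dᵢ, substituting dᵢ = m·dₒ gives 1/f = (1 + 1/m)/dₒ, hence dₒ = f·(1 + 1/m).
dₒ = 163.8 × (1 + 1/3.68) = 163.8 × 1.27174 ≈ 208.311 mm.

208.31 mm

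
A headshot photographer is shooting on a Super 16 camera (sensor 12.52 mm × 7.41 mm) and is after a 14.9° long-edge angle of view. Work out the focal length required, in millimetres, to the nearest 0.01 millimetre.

47.87 mm

From α = 2·arctan(w/2f) we get f = w / (2·tan(α/2)).
With w = 12.52 mm and α/2 = 7.45°, tan(α/2) ≈ 0.13076, so f ≈ 12.52 / 0.26153 ≈ 47.8722 mm.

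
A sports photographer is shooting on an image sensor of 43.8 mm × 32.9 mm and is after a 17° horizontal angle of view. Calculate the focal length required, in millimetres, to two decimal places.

From α = 2·arctan(w/2f) we get f = w / (2·tan(α/2)).
With w = 43.8 mm and α/2 = 8.5°, tan(α/2) ≈ 0.14945, so f ≈ 43.8 / 0.29890 ≈ 146.5363 mm.

146.54 mm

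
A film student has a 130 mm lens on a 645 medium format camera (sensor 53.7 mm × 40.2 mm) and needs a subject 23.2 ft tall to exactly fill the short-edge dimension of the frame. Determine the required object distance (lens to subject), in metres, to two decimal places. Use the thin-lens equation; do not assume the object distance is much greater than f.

23.00 m

W: 23.2 ft × 304.8 mm/ft = 7071.36 mm.
Magnification m = h/W = dᵢ/dₒ; combined with 1/f = 1/dₒ + 1/dᵢ this gives dₒ = f·(1 + W/h).
dₒ = 130 mm × (1 + 7071.36/40.2) = 130 × 176.9045 ≈ 22997.581 mm = 22.9976 m.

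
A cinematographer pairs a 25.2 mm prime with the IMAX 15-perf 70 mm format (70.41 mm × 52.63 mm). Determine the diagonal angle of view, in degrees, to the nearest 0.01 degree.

120.35°

Sensor diagonal = √(70.41² + 52.63²) = √7727.4850 ≈ 87.9061 mm.
Angle of view α = 2·arctan(d/2f) with d = 87.9061 mm and f = 25.2 mm.
d/2f = 1.74417; arctan(1.74417) ≈ 60.1727°, so α ≈ 120.3453°.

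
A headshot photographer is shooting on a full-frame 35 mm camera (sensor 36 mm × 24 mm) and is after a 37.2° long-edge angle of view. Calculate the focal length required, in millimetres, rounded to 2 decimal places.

53.49 mm

From α = 2·arctan(w/2f) we get f = w / (2·tan(α/2)).
With w = 36 mm and α/2 = 18.6°, tan(α/2) ≈ 0.33654, so f ≈ 36 / 0.67307 ≈ 53.4859 mm.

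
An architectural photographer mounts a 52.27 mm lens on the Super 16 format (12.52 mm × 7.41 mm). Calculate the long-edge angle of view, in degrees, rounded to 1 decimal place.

13.7°

Angle of view α = 2·arctan(w/2f) with w = 12.52 mm and f = 52.27 mm.
w/2f = 0.11976; arctan(0.11976) ≈ 6.8294°, so α ≈ 13.6587°.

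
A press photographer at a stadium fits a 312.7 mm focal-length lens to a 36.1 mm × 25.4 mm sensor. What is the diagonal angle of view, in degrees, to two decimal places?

Sensor diagonal = √(36.1² + 25.4²) = √1948.3700 ≈ 44.1403 mm.
Angle of view α = 2·arctan(d/2f) with d = 44.1403 mm and f = 312.7 mm.
d/2f = 0.07058; arctan(0.07058) ≈ 4.0372°, so α ≈ 8.0744°.

8.07°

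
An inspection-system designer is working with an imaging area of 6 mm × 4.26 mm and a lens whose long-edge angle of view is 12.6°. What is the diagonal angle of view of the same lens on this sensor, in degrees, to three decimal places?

From the long-edge AOV: f = 6 / (2·tan(6.3°)) = 6 / 0.22080 ≈ 27.1737 mm.
Sensor diagonal = √(6² + 4.26²) = √54.1476 ≈ 7.3585 mm.
Diagonal AOV = 2·arctan(7.3585 / (2 × 27.1737)) = 2·arctan(0.13540) ≈ 15.4217°.

15.422°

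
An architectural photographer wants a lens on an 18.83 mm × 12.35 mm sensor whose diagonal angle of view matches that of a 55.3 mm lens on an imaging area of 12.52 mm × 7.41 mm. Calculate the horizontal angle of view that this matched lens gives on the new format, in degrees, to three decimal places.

12.554°

Sensor diagonal = √(12.52² + 7.41²) = √211.6585 ≈ 14.5485 mm.
Sensor diagonal = √(18.83² + 12.35²) = √507.0914 ≈ 22.5187 mm.
Equal diagonal AOV ⇒ f₂ = f₁ · 22.5187/14.5485 = 55.3 × 1.54784 ≈ 85.5954 mm.
Horizontal AOV on the new format = 2·arctan(18.83 / (2 × 85.5954)) = 2·arctan(0.10999) ≈ 12.5539°.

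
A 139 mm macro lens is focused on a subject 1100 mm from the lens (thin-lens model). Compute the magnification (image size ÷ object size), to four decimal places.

0.1446×

Thin lens: 1/f = 1/dₒ + 1/dᵢ → 1/dᵢ = 1/139 − 1/1100 = 0.0062852 mm⁻¹, so dᵢ ≈ 159.1051 mm.
Magnification m = dᵢ/dₒ = 159.1051/1100 ≈ 0.14464.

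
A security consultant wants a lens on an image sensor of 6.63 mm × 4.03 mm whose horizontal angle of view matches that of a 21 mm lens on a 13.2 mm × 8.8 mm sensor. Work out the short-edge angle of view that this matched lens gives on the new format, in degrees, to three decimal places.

21.631°

Equal horizontal AOV ⇒ f₂ = f₁ · 6.63/13.2 = 21 × 0.50227 ≈ 10.5477 mm.
Short-edge AOV on the new format = 2·arctan(4.03 / (2 × 10.5477)) = 2·arctan(0.19104) ≈ 21.6305°.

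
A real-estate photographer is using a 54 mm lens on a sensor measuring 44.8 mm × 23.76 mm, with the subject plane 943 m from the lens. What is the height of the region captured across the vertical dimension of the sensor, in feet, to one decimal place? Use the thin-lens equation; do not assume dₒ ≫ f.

1361.2 ft

dₒ: 943 m = 943000 mm.
Similar triangles through the lens centre give W/dₒ = h/dᵢ; with 1/f = 1/dₒ + 1/dᵢ this gives W = h·(dₒ − f)/f.
W = 23.76 mm × (943000 − 54) / 54 = 23.76 × 17461.9630 ≈ 414896.240 mm = 414896.240/304.8 ft = 1361.21 ft.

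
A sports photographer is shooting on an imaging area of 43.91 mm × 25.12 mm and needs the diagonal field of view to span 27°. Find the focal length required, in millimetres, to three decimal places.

Sensor diagonal = √(43.91² + 25.12²) = √2559.1025 ≈ 50.5876 mm.
From α = 2·arctan(d/2f) we get f = d / (2·tan(α/2)).
With d = 50.5876 mm and α/2 = 13.5°, tan(α/2) ≈ 0.24008, so f ≈ 50.5876 / 0.48016 ≈ 105.3562 mm.

105.356 mm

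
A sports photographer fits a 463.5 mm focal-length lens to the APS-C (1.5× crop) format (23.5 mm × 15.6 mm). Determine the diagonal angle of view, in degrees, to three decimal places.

Sensor diagonal = √(23.5² + 15.6²) = √795.6100 ≈ 28.2066 mm.
Angle of view α = 2·arctan(d/2f) with d = 28.2066 mm and f = 463.5 mm.
d/2f = 0.03043; arctan(0.03043) ≈ 1.7428°, so α ≈ 3.4857°.

3.486°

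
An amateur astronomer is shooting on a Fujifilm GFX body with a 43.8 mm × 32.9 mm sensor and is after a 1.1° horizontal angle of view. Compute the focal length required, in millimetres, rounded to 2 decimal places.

From α = 2·arctan(w/2f) we get f = w / (2·tan(α/2)).
With w = 43.8 mm and α/2 = 0.55°, tan(α/2) ≈ 0.00960, so f ≈ 43.8 / 0.01920 ≈ 2281.3437 mm.

2281.34 mm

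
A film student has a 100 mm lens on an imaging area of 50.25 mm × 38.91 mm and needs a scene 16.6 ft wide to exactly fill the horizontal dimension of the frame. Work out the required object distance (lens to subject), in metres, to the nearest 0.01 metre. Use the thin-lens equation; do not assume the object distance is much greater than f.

10.17 m

W: 16.6 ft × 304.8 mm/ft = 5059.68 mm.
Magnification m = w/W = dᵢ/dₒ; combined with 1/f = 1/dₒ + 1/dᵢ this gives dₒ = f·(1 + W/w).
dₒ = 100 mm × (1 + 5059.68/50.25) = 100 × 101.6901 ≈ 10169.015 mm = 10.169 m.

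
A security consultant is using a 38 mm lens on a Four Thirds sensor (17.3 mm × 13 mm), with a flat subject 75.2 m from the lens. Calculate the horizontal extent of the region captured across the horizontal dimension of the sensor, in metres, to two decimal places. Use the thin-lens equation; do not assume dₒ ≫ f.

34.22 m

dₒ: 75.2 m = 75200 mm.
Similar triangles through the lens centre give W/dₒ = w/dᵢ; with 1/f = 1/dₒ + 1/dᵢ this gives W = w·(dₒ − f)/f.
W = 17.3 mm × (75200 − 38) / 38 = 17.3 × 1977.9474 ≈ 34218.489 mm = 34.2185 m.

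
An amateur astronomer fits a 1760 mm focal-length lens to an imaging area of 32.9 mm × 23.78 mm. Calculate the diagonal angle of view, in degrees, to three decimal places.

Sensor diagonal = √(32.9² + 23.78²) = √1647.8984 ≈ 40.5943 mm.
Angle of view α = 2·arctan(d/2f) with d = 40.5943 mm and f = 1760 mm.
d/2f = 0.01153; arctan(0.01153) ≈ 0.6607°, so α ≈ 1.3215°.

1.321°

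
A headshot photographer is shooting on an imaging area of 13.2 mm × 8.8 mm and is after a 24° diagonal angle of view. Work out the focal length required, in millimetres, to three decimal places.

Sensor diagonal = √(13.2² + 8.8²) = √251.6800 ≈ 15.8644 mm.
From α = 2·arctan(d/2f) we get f = d / (2·tan(α/2)).
With d = 15.8644 mm and α/2 = 12°, tan(α/2) ≈ 0.21256, so f ≈ 15.8644 / 0.42511 ≈ 37.3181 mm.

37.318 mm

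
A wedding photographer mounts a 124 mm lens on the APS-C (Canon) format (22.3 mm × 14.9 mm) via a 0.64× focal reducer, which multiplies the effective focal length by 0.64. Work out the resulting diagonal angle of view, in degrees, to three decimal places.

19.182°

Effective focal length f = 124 × 0.64 = 79.36 mm.
Sensor diagonal = √(22.3² + 14.9²) = √719.3000 ≈ 26.8198 mm.
α = 2·arctan(26.820 / (2 × 79.36)) = 2·arctan(0.16898) ≈ 19.1820°.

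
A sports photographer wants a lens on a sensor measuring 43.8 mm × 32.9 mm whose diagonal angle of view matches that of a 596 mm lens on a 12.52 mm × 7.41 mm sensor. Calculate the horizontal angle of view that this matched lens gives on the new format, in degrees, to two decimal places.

Sensor diagonal = √(12.52² + 7.41²) = √211.6585 ≈ 14.5485 mm.
Sensor diagonal = √(43.8² + 32.9²) = √3000.8500 ≈ 54.7800 mm.
Equal diagonal AOV ⇒ f₂ = f₁ · 54.7800/14.5485 = 596 × 3.76534 ≈ 2244.1431 mm.
Horizontal AOV on the new format = 2·arctan(43.8 / (2 × 2244.1431)) = 2·arctan(0.00976) ≈ 1.1182°.

1.12°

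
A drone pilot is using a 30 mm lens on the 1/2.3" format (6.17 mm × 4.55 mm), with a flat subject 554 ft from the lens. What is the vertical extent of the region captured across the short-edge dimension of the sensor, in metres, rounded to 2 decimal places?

dₒ: 554 ft × 304.8 mm/ft = 168859.19 mm.
Similar triangles through the lens centre give W/dₒ = h/dᵢ; with 1/f = 1/dₒ + 1/dᵢ this gives W = h·(dₒ − f)/f.
W = 4.55 mm × (168859 − 30) / 30 = 4.55 × 5627.6398 ≈ 25605.761 mm = 25.6058 m.

25.61 m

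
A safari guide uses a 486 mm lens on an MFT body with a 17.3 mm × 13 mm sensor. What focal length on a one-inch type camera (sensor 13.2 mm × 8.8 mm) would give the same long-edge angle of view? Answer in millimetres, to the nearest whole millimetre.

Equal angle of view means equal width/f ratio, so f₂ = f₁ · (width₂/width₁) = 486 × 13.2/17.3.
f₂ = 486 × 0.76301 ≈ 370.821 mm.

371 mm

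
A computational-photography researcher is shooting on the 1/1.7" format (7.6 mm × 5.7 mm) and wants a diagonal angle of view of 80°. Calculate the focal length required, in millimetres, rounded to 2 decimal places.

Sensor diagonal = √(7.6² + 5.7²) = √90.2500 ≈ 9.5000 mm.
From α = 2·arctan(d/2f) we get f = d / (2·tan(α/2)).
With d = 9.5000 mm and α/2 = 40°, tan(α/2) ≈ 0.83910, so f ≈ 9.5000 / 1.67820 ≈ 5.6608 mm.

5.66 mm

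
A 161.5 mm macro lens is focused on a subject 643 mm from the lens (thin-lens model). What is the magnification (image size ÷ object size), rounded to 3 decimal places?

0.335×

Thin lens: 1/f = 1/dₒ + 1/dᵢ → 1/dᵢ = 1/161.5 − 1/643 = 0.0046367 mm⁻¹, so dᵢ ≈ 215.6687 mm.
Magnification m = dᵢ/dₒ = 215.6687/643 ≈ 0.33541.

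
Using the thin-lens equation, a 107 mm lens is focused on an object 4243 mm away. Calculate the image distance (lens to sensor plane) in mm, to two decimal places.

109.77 mm

1/dᵢ = 1/f − 1/dₒ = 1/107 − 1/4243 = 0.0091101 mm⁻¹.
dᵢ = 1/0.0091101 ≈ 109.7681 mm.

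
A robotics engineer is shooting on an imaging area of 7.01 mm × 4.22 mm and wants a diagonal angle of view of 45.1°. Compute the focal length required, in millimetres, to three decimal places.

9.852 mm

Sensor diagonal = √(7.01² + 4.22²) = √66.9485 ≈ 8.1822 mm.
From α = 2·arctan(d/2f) we get f = d / (2·tan(α/2)).
With d = 8.1822 mm and α/2 = 22.55°, tan(α/2) ≈ 0.41524, so f ≈ 8.1822 / 0.83047 ≈ 9.8525 mm.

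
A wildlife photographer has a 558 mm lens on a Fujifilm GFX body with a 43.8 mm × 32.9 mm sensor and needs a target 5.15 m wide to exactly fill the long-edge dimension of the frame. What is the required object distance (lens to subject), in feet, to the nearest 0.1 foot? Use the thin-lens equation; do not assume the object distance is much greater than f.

W: 5.15 m = 5150 mm.
Magnification m = w/W = dᵢ/dₒ; combined with 1/f = 1/dₒ + 1/dᵢ this gives dₒ = f·(1 + W/w).
dₒ = 558 mm × (1 + 5150/43.8) = 558 × 118.5799 ≈ 66167.589 mm = 66167.589/304.8 ft = 217.085 ft.

217.1 ft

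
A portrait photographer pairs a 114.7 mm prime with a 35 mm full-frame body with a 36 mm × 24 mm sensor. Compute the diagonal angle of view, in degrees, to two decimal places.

Sensor diagonal = √(36² + 24²) = √1872.0000 ≈ 43.2666 mm.
Angle of view α = 2·arctan(d/2f) with d = 43.2666 mm and f = 114.7 mm.
d/2f = 0.18861; arctan(0.18861) ≈ 10.6810°, so α ≈ 21.3619°.

21.36°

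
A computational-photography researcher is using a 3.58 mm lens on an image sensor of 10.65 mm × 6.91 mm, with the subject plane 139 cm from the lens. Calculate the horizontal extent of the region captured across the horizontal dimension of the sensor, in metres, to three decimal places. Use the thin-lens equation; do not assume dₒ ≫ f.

4.124 m

dₒ: 139 cm = 1390 mm.
Similar triangles through the lens centre give W/dₒ = w/dᵢ; with 1/f = 1/dₒ + 1/dᵢ this gives W = w·(dₒ − f)/f.
W = 10.65 mm × (1390 − 3.58) / 3.58 = 10.65 × 387.2682 ≈ 4124.406 mm = 4.12441 m.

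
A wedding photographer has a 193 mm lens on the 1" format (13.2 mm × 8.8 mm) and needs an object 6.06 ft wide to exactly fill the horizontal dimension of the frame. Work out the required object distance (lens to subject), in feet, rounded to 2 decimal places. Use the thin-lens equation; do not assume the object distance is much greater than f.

89.24 ft

W: 6.06 ft × 304.8 mm/ft = 1847.09 mm.
Magnification m = w/W = dᵢ/dₒ; combined with 1/f = 1/dₒ + 1/dᵢ this gives dₒ = f·(1 + W/w).
dₒ = 193 mm × (1 + 1847.09/13.2) = 193 × 140.9309 ≈ 27199.665 mm = 27199.665/304.8 ft = 89.2377 ft.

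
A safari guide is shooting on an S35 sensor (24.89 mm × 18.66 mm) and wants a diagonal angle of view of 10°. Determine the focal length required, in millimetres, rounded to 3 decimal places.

Sensor diagonal = √(24.89² + 18.66²) = √967.7077 ≈ 31.1080 mm.
From α = 2·arctan(d/2f) we get f = d / (2·tan(α/2)).
With d = 31.1080 mm and α/2 = 5°, tan(α/2) ≈ 0.08749, so f ≈ 31.1080 / 0.17498 ≈ 177.7830 mm.

177.783 mm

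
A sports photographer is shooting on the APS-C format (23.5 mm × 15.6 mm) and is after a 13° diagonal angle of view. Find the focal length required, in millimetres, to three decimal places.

123.783 mm

Sensor diagonal = √(23.5² + 15.6²) = √795.6100 ≈ 28.2066 mm.
From α = 2·arctan(d/2f) we get f = d / (2·tan(α/2)).
With d = 28.2066 mm and α/2 = 6.5°, tan(α/2) ≈ 0.11394, so f ≈ 28.2066 / 0.22787 ≈ 123.7829 mm.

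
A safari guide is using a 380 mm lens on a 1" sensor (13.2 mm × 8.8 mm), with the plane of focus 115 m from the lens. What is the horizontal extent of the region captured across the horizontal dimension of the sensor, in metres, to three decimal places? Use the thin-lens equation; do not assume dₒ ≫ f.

dₒ: 115 m = 115000 mm.
Similar triangles through the lens centre give W/dₒ = w/dᵢ; with 1/f = 1/dₒ + 1/dᵢ this gives W = w·(dₒ − f)/f.
W = 13.2 mm × (115000 − 380) / 380 = 13.2 × 301.6316 ≈ 3981.537 mm = 3.98154 m.

3.982 m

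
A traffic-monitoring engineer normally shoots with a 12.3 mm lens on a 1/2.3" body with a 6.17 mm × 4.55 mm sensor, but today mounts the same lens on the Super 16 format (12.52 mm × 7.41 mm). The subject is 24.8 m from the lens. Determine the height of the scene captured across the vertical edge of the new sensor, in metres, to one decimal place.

14.9 m

The focal length stays 12.3 mm; the relevant sensor dimension is now h = 7.41 mm. Object distance dₒ = 24.8 m = 24800 mm.
Thin-lens field height W = h·(dₒ − f)/f = 7.41 × (24800 − 12.3)/12.3 ≈ 14933.078 mm = 14.9331 m.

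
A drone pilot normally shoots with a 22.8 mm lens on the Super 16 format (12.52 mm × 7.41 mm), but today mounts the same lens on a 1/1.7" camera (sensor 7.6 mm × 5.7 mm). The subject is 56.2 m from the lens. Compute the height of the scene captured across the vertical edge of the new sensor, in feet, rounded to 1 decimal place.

The focal length stays 22.8 mm; the relevant sensor dimension is now h = 5.7 mm. Object distance dₒ = 56.2 m = 56200 mm.
Thin-lens field height W = h·(dₒ − f)/f = 5.7 × (56200 − 22.8)/22.8 ≈ 14044.300 mm = 14044.300/304.8 ft = 46.0771 ft.

46.1 ft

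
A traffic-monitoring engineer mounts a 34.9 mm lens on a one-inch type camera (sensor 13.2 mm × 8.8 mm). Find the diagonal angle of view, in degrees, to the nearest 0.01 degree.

25.61°

Sensor diagonal = √(13.2² + 8.8²) = √251.6800 ≈ 15.8644 mm.
Angle of view α = 2·arctan(d/2f) with d = 15.8644 mm and f = 34.9 mm.
d/2f = 0.22728; arctan(0.22728) ≈ 12.8049°, so α ≈ 25.6098°.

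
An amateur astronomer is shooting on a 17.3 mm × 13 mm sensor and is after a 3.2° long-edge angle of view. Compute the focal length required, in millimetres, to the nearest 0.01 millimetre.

From α = 2·arctan(w/2f) we get f = w / (2·tan(α/2)).
With w = 17.3 mm and α/2 = 1.6°, tan(α/2) ≈ 0.02793, so f ≈ 17.3 / 0.05587 ≈ 309.6748 mm.

309.67 mm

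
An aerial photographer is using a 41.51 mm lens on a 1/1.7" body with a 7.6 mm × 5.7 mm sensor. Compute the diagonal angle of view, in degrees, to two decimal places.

13.06°

Sensor diagonal = √(7.6² + 5.7²) = √90.2500 ≈ 9.5000 mm.
Angle of view α = 2·arctan(d/2f) with d = 9.5000 mm and f = 41.51 mm.
d/2f = 0.11443; arctan(0.11443) ≈ 6.5280°, so α ≈ 13.0560°.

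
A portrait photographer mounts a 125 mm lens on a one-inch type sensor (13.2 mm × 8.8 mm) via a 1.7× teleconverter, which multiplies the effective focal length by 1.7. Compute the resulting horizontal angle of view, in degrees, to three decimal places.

3.558°

Effective focal length f = 125 × 1.7 = 212.5 mm.
α = 2·arctan(13.2 / (2 × 212.5)) = 2·arctan(0.03106) ≈ 3.5579°.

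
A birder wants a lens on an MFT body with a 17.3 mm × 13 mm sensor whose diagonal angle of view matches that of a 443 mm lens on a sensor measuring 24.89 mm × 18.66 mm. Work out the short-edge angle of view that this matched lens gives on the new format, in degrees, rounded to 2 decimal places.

Sensor diagonal = √(24.89² + 18.66²) = √967.7077 ≈ 31.1080 mm.
Sensor diagonal = √(17.3² + 13²) = √468.2900 ≈ 21.6400 mm.
Equal diagonal AOV ⇒ f₂ = f₁ · 21.6400/31.1080 = 443 × 0.69564 ≈ 308.1691 mm.
Short-edge AOV on the new format = 2·arctan(13 / (2 × 308.1691)) = 2·arctan(0.02109) ≈ 2.4166°.

2.42°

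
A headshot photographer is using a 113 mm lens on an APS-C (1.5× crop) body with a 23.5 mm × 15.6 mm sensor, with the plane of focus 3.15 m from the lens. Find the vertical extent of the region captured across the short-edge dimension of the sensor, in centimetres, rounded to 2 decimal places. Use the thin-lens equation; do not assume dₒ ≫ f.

dₒ: 3.15 m = 3150 mm.
Similar triangles through the lens centre give W/dₒ = h/dᵢ; with 1/f = 1/dₒ + 1/dᵢ this gives W = h·(dₒ − f)/f.
W = 15.6 mm × (3150 − 113) / 113 = 15.6 × 26.8761 ≈ 419.267 mm = 41.9267 cm.

41.93 cm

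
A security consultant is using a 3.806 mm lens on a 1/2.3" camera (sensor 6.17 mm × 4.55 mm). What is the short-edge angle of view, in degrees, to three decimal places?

Angle of view α = 2·arctan(h/2f) with h = 4.55 mm and f = 3.806 mm.
h/2f = 0.59774; arctan(0.59774) ≈ 30.8685°, so α ≈ 61.7369°.

61.737°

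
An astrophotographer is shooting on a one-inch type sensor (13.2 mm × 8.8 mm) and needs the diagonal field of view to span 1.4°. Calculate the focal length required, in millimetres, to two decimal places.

Sensor diagonal = √(13.2² + 8.8²) = √251.6800 ≈ 15.8644 mm.
From α = 2·arctan(d/2f) we get f = d / (2·tan(α/2)).
With d = 15.8644 mm and α/2 = 0.7°, tan(α/2) ≈ 0.01222, so f ≈ 15.8644 / 0.02444 ≈ 649.2281 mm.

649.23 mm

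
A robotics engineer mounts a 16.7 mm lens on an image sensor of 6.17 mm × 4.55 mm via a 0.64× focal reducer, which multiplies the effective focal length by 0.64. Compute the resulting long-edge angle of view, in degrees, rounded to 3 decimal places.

32.201°

Effective focal length f = 16.7 × 0.64 = 10.688 mm.
α = 2·arctan(6.17 / (2 × 10.688)) = 2·arctan(0.28864) ≈ 32.2007°.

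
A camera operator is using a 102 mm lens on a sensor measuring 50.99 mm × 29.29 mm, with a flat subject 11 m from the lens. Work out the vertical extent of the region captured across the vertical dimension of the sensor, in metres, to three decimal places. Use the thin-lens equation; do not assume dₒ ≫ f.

3.129 m

dₒ: 11 m = 11000 mm.
Similar triangles through the lens centre give W/dₒ = h/dᵢ; with 1/f = 1/dₒ + 1/dᵢ this gives W = h·(dₒ − f)/f.
W = 29.29 mm × (11000 − 102) / 102 = 29.29 × 106.8431 ≈ 3129.435 mm = 3.12944 m.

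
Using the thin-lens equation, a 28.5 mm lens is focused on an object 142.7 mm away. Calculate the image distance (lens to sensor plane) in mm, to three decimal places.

1/dᵢ = 1/f − 1/dₒ = 1/28.5 − 1/142.7 = 0.0280800 mm⁻¹.
dᵢ = 1/0.0280800 ≈ 35.6125 mm.

35.613 mm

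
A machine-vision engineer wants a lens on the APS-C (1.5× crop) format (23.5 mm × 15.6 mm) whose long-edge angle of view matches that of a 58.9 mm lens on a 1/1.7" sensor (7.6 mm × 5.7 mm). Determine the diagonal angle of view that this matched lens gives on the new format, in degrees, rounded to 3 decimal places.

8.856°

Equal long-edge AOV ⇒ f₂ = f₁ · 23.5/7.6 = 58.9 × 3.09211 ≈ 182.1250 mm.
Sensor diagonal = √(23.5² + 15.6²) = √795.6100 ≈ 28.2066 mm.
Diagonal AOV on the new format = 2·arctan(28.2066 / (2 × 182.1250)) = 2·arctan(0.07744) ≈ 8.8560°.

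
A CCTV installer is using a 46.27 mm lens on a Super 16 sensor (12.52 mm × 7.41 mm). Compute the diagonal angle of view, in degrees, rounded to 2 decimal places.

17.87°

Sensor diagonal = √(12.52² + 7.41²) = √211.6585 ≈ 14.5485 mm.
Angle of view α = 2·arctan(d/2f) with d = 14.5485 mm and f = 46.27 mm.
d/2f = 0.15721; arctan(0.15721) ≈ 8.9345°, so α ≈ 17.8690°.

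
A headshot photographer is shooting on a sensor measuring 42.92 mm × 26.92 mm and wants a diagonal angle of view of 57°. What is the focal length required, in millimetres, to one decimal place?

46.7 mm

Sensor diagonal = √(42.92² + 26.92²) = √2566.8128 ≈ 50.6637 mm.
From α = 2·arctan(d/2f) we get f = d / (2·tan(α/2)).
With d = 50.6637 mm and α/2 = 28.5°, tan(α/2) ≈ 0.54296, so f ≈ 50.6637 / 1.08591 ≈ 46.6555 mm.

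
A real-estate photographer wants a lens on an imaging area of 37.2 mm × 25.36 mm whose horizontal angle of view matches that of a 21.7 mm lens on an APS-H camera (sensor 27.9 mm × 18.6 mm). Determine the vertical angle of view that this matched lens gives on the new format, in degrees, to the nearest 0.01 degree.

Equal horizontal AOV ⇒ f₂ = f₁ · 37.2/27.9 = 21.7 × 1.33333 ≈ 28.9333 mm.
Vertical AOV on the new format = 2·arctan(25.36 / (2 × 28.9333)) = 2·arctan(0.43825) ≈ 47.3308°.

47.33°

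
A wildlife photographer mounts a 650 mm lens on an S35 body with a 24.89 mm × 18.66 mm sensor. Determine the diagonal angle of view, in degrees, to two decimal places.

Sensor diagonal = √(24.89² + 18.66²) = √967.7077 ≈ 31.1080 mm.
Angle of view α = 2·arctan(d/2f) with d = 31.1080 mm and f = 650 mm.
d/2f = 0.02393; arctan(0.02393) ≈ 1.3708°, so α ≈ 2.7416°.

2.74°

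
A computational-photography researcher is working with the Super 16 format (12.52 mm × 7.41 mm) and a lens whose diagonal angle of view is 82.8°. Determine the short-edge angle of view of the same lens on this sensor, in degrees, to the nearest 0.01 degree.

Sensor diagonal = √(12.52² + 7.41²) = √211.6585 ≈ 14.5485 mm.
From the diagonal AOV: f = 14.5485 / (2·tan(41.4°)) = 14.5485 / 1.76324 ≈ 8.2510 mm.
Short-edge AOV = 2·arctan(7.41 / (2 × 8.2510)) = 2·arctan(0.44904) ≈ 48.3636°.

48.36°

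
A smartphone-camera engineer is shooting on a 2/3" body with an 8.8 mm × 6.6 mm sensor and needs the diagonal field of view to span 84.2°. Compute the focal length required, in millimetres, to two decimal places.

Sensor diagonal = √(8.8² + 6.6²) = √121.0000 ≈ 11.0000 mm.
From α = 2·arctan(d/2f) we get f = d / (2·tan(α/2)).
With d = 11.0000 mm and α/2 = 42.1°, tan(α/2) ≈ 0.90357, so f ≈ 11.0000 / 1.80714 ≈ 6.0870 mm.

6.09 mm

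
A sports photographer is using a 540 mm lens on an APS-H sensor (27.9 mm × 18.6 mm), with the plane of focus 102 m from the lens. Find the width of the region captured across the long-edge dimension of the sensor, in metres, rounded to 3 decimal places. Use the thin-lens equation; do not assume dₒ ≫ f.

dₒ: 102 m = 102000 mm.
Similar triangles through the lens centre give W/dₒ = w/dᵢ; with 1/f = 1/dₒ + 1/dᵢ this gives W = w·(dₒ − f)/f.
W = 27.9 mm × (102000 − 540) / 540 = 27.9 × 187.8889 ≈ 5242.100 mm = 5.2421 m.

5.242 m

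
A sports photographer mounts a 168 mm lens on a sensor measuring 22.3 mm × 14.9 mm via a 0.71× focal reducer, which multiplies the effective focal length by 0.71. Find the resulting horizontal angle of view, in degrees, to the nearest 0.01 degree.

Effective focal length f = 168 × 0.71 = 119.28 mm.
α = 2·arctan(22.3 / (2 × 119.28)) = 2·arctan(0.09348) ≈ 10.6807°.

10.68°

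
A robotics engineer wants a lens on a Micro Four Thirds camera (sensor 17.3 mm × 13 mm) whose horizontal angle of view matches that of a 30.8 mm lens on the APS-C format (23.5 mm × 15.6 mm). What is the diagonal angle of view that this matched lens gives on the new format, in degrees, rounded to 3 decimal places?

51.021°

Equal horizontal AOV ⇒ f₂ = f₁ · 17.3/23.5 = 30.8 × 0.73617 ≈ 22.6740 mm.
Sensor diagonal = √(17.3² + 13²) = √468.2900 ≈ 21.6400 mm.
Diagonal AOV on the new format = 2·arctan(21.6400 / (2 × 22.6740)) = 2·arctan(0.47720) ≈ 51.0208°.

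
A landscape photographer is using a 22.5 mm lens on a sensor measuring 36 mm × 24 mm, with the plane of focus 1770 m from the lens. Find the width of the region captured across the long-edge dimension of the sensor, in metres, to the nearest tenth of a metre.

dₒ: 1770 m = 1.77e+06 mm.
Similar triangles through the lens centre give W/dₒ = w/dᵢ; with 1/f = 1/dₒ + 1/dᵢ this gives W = w·(dₒ − f)/f.
W = 36 mm × (1.77e+06 − 22.5) / 22.5 = 36 × 78665.6667 ≈ 2831964.000 mm = 2831.96 m.

2832.0 m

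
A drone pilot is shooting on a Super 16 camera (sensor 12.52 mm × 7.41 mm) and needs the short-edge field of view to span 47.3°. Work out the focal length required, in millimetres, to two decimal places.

8.46 mm

From α = 2·arctan(h/2f) we get f = h / (2·tan(α/2)).
With h = 7.41 mm and α/2 = 23.65°, tan(α/2) ≈ 0.43793, so f ≈ 7.41 / 0.87586 ≈ 8.4603 mm.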